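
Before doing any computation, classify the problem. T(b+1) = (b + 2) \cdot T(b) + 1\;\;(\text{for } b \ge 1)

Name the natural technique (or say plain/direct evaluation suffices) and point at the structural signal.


Best approach: a summation factor — because the multiplier b + 2 is index-dependent, divide through by its running product and sum the resulting differences.


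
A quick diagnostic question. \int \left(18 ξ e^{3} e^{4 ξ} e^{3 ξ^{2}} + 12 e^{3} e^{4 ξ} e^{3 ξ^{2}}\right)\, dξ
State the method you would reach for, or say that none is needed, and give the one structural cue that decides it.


Best approach: u-substitution — collected, the integrand has one factor that is, up to a constant, the derivative of an inner expression the rest depends on — substitute for that inner expression.


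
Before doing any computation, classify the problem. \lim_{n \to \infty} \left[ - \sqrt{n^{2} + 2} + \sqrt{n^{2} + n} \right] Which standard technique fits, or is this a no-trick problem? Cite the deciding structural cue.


Method: conjugate multiplication — both pieces blow up but their difference is finite; the conjugate trick rationalizes \sqrt{n^{2} + n} - \sqrt{n^{2} + 2}.


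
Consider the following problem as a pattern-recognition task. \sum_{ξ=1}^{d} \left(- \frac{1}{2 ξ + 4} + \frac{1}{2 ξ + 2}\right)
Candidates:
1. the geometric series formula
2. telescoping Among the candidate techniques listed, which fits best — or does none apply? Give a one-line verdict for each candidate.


Best approach: telescoping — write out three consecutive terms and watch the interior cancel: the advanced copy one term subtracts reappears as the very next term's leading piece, pair after pair.
- the geometric series formula: the ratio of consecutive terms depends on the index.
- telescoping — a fit — the right tool for this form.


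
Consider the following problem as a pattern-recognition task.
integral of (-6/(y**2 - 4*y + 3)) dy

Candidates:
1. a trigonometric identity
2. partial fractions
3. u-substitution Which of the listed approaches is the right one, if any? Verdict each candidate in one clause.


Verdict: partial fractions — the bottom, y**2 - 4*y + 3, comes apart into simple factors, and a proper rational function over split factors decomposes.
- a trigonometric identity — no sine or cosine appears, so there is nothing for a trigonometric identity to act on.
- partial fractions: yes, a natural case for it.
- u-substitution — no subexpression of the integrand serves as a whole-integral substitution inner — individual terms may offer their own, but none carries its derivative as a factor of the full integrand; a working change of variable would have to be constructed from outside the expression.


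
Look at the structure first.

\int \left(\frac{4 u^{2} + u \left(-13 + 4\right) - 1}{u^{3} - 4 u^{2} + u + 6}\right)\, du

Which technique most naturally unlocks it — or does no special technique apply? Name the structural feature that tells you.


Verdict: partial fractions — rational integrand, reducible denominator u^{3} - 4 u^{2} + u + 6: decompose first, integrate second.


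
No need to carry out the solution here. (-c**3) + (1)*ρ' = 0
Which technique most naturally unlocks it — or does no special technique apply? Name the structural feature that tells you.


Method: no special technique — with ρ absent the equation is not coupled at all: direct integration in c.


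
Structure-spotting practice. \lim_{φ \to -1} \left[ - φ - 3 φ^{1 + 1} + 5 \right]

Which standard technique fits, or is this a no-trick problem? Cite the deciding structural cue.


Diagnosis: no special technique — nothing blocks direct substitution at -1: plug in and finish.


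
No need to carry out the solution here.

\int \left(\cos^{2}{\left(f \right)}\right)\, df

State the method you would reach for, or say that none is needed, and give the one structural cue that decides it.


Diagnosis: a trigonometric identity — an even power like \cos^{2}{\left(f \right)} flattens under the half-angle identity into first-degree cosines you can integrate directly.


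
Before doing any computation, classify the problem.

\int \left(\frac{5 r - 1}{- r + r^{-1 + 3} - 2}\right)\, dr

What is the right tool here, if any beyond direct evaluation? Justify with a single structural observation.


Verdict: partial fractions — the bottom factors while the top stays lower-degree — split into simple fractions and integrate piece by piece.


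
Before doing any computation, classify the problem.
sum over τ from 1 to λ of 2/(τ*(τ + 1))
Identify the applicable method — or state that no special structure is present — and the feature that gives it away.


Best approach: telescoping — integer-spaced poles in 2/(τ*(τ + 1)) are the telescoping signature in disguise.


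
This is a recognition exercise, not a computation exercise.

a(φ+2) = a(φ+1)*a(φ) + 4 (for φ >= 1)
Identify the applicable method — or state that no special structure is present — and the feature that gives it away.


Technique: no special technique — the sequence value feeds back through itself nonlinearly — linear superposition fails, and every superposition-based closed form fails with it.


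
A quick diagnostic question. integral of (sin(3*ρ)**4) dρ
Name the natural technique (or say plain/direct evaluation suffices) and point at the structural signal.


Verdict: a trigonometric identity — the even exponent on sin(3*ρ)**4 signals one move: rewrite via cos of the doubled angle.


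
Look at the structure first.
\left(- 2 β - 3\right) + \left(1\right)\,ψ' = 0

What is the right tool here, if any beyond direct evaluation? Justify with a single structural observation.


Verdict: no special technique — the slope is a function of β alone, so integrate both sides directly.


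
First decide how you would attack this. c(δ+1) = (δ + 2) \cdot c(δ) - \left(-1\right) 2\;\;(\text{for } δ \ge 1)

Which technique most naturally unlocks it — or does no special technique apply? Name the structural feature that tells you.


Technique: a summation factor — first-order linear but the coefficient δ + 2 moves with the index — divide by the cumulative product and telescope.


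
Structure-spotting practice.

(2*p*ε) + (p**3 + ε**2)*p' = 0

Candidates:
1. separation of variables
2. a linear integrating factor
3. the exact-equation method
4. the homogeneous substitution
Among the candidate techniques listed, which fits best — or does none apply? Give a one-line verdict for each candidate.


Diagnosis: the exact-equation method — checking ∂/∂p of 2*p*ε against ∂/∂ε of p**3 + ε**2: they match — the equation is exact as it stands.
- separation of variables — no algebra isolates the independent variable on one side and the unknown on the other.
- a linear integrating factor: the unknown enters nonlinearly (through a power, a denominator, or a transcendental function), which the linear integrating-factor recipe cannot absorb as-is — any repair would come from a preliminary substitution, not the factor.
- the exact-equation method: applicable, and directly so.
- the homogeneous substitution — rescaling both variables together changes the slope, so no ratio substitution collapses it.


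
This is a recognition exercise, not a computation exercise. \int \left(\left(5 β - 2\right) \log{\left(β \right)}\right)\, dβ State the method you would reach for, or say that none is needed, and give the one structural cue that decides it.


Best approach: integration by parts — the logarithm \log{\left(β \right)} wants to be differentiated, not integrated; parts makes that legal.


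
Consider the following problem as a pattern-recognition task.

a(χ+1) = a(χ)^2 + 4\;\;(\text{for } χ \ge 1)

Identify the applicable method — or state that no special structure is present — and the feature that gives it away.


Method: no special technique — the unknown sequence enters the update nonlinearly, so no linear method fits the recurrence as written — direct iteration remains.


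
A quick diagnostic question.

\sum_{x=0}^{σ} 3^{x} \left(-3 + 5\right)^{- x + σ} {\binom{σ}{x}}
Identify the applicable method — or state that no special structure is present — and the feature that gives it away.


Verdict: the binomial theorem — terms weighting {\binom{σ}{x}} against matched powers of 3 and (-3 + 5) reassemble into (3 + (-3 + 5))^σ by the binomial theorem.


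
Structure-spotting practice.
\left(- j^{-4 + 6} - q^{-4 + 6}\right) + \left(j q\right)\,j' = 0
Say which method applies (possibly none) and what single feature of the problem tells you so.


Technique: the homogeneous substitution — the slope is degree-zero homogeneous: the ratio substitution v = j/q collapses it. Rearranged, this also fits the Bernoulli template directly; the homogeneous substitution reads the structure without the rearrangement.


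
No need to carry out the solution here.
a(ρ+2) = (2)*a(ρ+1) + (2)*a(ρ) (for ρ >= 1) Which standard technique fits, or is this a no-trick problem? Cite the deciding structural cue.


Verdict: the characteristic-root method — constant coefficients and linearity mean the ansatz r^ρ reduces it to solving the characteristic polynomial.


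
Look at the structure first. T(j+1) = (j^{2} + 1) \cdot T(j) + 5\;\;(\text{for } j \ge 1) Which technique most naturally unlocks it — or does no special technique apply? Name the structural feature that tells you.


Method: a summation factor — normalize by the running product of j^{2} + 1: the left side becomes a difference, and differences sum.


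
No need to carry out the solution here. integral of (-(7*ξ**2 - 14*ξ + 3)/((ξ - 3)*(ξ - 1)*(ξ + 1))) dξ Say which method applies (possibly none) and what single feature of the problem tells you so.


Verdict: partial fractions — the bottom factors while the top stays lower-degree — split into simple fractions and integrate piece by piece.


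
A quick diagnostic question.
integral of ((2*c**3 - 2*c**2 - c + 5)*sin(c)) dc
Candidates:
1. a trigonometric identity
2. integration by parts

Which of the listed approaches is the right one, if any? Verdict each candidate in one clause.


Diagnosis: integration by parts — 2*c**3 - 2*c**2 - c + 5 dies after finitely many derivatives while sin(c) cycles under integration — the tabular/parts setup.
- a trigonometric identity: no even trigonometric power and no product of distinct frequencies to rewrite.
- integration by parts: applies; the problem has the shape this method handles.


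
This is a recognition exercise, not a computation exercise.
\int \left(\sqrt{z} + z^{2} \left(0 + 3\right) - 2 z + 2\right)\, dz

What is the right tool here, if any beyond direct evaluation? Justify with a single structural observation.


Best approach: no special technique — every term is a constant multiple of a power of z; term-wise power-rule integration needs no preliminary transformation.


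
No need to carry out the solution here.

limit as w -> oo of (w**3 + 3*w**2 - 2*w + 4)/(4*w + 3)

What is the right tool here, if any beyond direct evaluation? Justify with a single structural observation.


Verdict: dominant-term comparison — as w grows, only the highest-degree terms matter — compare leading terms and read the limit off. Viewed as a single quotient this is an ∞/∞ form — an at-infinity application of l'Hôpital's rule would also resolve it; comparing leading growth reads the answer without differentiating.


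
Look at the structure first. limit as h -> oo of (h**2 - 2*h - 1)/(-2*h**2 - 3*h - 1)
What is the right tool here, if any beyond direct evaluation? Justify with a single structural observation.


Diagnosis: dominant-term comparison — at large h only the top-degree terms survive; compare the leading terms and the limit falls out. l'Hôpital's at-infinity variant applies to the expression viewed as a single quotient; the leading-term comparison is the direct route.


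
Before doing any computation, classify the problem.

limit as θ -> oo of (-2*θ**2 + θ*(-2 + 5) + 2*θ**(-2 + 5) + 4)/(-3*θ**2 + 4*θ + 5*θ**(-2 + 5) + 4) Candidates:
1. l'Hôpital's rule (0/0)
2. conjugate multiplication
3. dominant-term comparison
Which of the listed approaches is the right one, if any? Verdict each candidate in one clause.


Method: dominant-term comparison — divide through by the highest power of θ; every lower-order term dies and the dominant terms decide the limit.
- l'Hôpital's rule (0/0) — as a single quotient the expression runs to ∞/∞ at the limit point — an at-infinity form of the rule would apply, though the leading-growth comparison is the direct reading.
- conjugate multiplication — there is no infinity-minus-infinity radical difference to rationalize.
- dominant-term comparison: applies; the problem has the shape this method handles.


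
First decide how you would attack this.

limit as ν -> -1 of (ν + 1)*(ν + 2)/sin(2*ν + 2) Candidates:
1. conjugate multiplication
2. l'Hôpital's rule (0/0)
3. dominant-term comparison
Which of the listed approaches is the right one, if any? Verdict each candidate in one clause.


Diagnosis: l'Hôpital's rule (0/0) — the 0/0 form at -1 is the signature situation for l'Hôpital's rule. Expanding numerator and denominator to first order gives the same value — the rule automates exactly that.
- conjugate multiplication: multiplying by a conjugate would not remove any indeterminacy here.
- l'Hôpital's rule (0/0): applies; the problem has the shape this method handles.
- dominant-term comparison: this is not a rational comparison of growth rates at infinity.


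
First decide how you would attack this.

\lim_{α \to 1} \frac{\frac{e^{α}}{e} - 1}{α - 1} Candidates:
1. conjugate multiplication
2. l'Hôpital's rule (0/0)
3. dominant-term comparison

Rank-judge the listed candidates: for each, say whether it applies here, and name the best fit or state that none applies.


Verdict: l'Hôpital's rule (0/0) — numerator and denominator both vanish at 1 — a genuine 0/0 form, which is exactly when l'Hôpital applies. The standard small-argument limits would also carry it; the rule is the systematic route.
- conjugate multiplication — rationalization has no target — no divergent radical difference appears.
- l'Hôpital's rule (0/0) — applicable, and directly so.
- dominant-term comparison: this is not a rational comparison of growth rates at infinity.


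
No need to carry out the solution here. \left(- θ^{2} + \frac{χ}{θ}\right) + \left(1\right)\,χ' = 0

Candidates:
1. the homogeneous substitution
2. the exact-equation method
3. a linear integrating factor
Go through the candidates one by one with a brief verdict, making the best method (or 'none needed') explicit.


Method: a linear integrating factor — the unknown enters only to the first power against a nonzero forcing term — the integrating-factor template applies directly.
- the homogeneous substitution — the slope changes under joint rescaling, failing the degree-zero test.
- the exact-equation method — exactness fails on the nose — the mixed partials do not match.
- a linear integrating factor: yes — fits the structure here.


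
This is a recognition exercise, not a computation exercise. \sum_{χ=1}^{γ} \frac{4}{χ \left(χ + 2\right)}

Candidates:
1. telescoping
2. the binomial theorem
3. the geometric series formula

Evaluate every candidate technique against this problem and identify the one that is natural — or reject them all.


Technique: telescoping — \frac{4}{χ \left(χ + 2\right)} is a collapsed telescope: expand it into simple fractions to see the cancellation.
- telescoping — a fit — the right tool for this form.
- the binomial theorem: the terms lack the binomial-coefficient-weighted complementary-power pattern of an expansion.
- the geometric series formula: consecutive terms are not related by a fixed multiplier.


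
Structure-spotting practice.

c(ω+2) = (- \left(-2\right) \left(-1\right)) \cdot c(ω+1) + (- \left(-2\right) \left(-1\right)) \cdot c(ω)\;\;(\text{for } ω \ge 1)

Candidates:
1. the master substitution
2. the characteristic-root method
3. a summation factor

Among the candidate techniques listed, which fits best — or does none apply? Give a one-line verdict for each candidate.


Verdict: the characteristic-root method — shift-invariance with fixed coefficients calls for exponential trials; the characteristic polynomial finds every r^ω.
- the master substitution: with no divided-index recursive call, reindexing by powers of a base buys nothing.
- the characteristic-root method — applicable, and directly so.
- a summation factor: a summation factor telescopes one-step recursions; this one carries higher-order memory.


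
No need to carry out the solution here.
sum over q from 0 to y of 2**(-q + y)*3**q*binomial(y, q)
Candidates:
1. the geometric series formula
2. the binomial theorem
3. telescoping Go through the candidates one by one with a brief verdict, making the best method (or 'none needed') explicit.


Technique: the binomial theorem — binomial(y, q) weighting matched powers of 3 and 2 is the expanded form of (3 + 2)^y — fold it back up.
- the geometric series formula — no single multiplier carries one term to the next throughout the sum.
- the binomial theorem — yes, a natural case for it.
- telescoping — writing out consecutive terms as given produces no pairwise cancellation.


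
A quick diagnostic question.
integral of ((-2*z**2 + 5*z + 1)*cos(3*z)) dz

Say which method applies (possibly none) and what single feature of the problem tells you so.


Method: integration by parts — differentiate -2*z**2 + 5*z + 1, integrate cos(3*z): each pass lowers the polynomial degree, so parts terminates.


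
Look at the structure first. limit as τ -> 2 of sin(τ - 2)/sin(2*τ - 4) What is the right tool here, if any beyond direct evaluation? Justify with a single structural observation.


Diagnosis: l'Hôpital's rule (0/0) — both numerator and denominator vanish at 2: the genuine 0/0 indeterminate that l'Hôpital exists for. A local series expansion at the point resolves it as well; the rule is the packaged version of that step.


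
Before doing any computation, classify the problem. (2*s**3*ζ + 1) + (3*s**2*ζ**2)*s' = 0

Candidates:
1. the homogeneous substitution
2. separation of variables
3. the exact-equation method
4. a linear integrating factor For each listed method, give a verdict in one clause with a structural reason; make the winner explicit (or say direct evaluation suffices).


Best approach: the exact-equation method — check exactness first: here it holds (2*s**3*ζ + 1, 3*s**2*ζ**2 have matching cross partials), so no integrating factor is needed.
- the homogeneous substitution: rescaling both variables together changes the slope, so no ratio substitution collapses it.
- separation of variables — the two dependences do not factor apart.
- the exact-equation method: applicable, and directly so.
- a linear integrating factor: a nonlinear term in the unknown puts this outside the integrating-factor template.


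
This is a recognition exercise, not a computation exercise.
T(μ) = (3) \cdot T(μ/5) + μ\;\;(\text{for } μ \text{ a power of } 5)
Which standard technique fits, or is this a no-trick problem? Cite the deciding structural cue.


Verdict: the master substitution — the argument shrinks by the factor 5, so measure the index on a logarithmic scale and the recursion becomes a shift.


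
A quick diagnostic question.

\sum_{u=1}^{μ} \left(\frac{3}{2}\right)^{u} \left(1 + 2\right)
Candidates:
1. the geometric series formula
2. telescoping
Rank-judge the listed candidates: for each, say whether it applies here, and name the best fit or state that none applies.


Best approach: the geometric series formula — the ratio of consecutive terms is the constant \frac{3}{2}, independent of the index — a geometric sum.
- the geometric series formula: applies; the problem has the shape this method handles.
- telescoping — writing out consecutive terms as given produces no pairwise cancellation.


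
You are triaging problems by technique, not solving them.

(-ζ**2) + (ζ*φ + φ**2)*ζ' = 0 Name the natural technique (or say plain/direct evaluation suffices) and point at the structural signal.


Verdict: the homogeneous substitution — scaling φ and ζ together leaves the slope fixed — it depends only on ζ/φ, so substitute the ratio. This can also be massaged into Bernoulli form (the roles of the variables may need exchanging); the homogeneous substitution avoids that setup.


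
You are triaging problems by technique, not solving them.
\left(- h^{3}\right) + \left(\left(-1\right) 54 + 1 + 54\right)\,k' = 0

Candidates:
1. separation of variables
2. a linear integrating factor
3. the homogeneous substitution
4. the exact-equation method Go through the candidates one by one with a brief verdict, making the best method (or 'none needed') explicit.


Best approach: no special technique — solved for the derivative, k never appears on the right — this is a direct integration in h, not a differential-equations problem at heart.
- separation of variables — with no unknown in the slope, separating variables is a formality — the equation integrates directly.
- a linear integrating factor: the linear template holds only trivially here (the unknown is absent, so the coefficient is zero) — the method is not the natural label.
- the homogeneous substitution: solved for the derivative, the right side changes under joint scaling of the two variables.
- the exact-equation method: no dependence on the unknown anywhere: exactness is a label without content here.


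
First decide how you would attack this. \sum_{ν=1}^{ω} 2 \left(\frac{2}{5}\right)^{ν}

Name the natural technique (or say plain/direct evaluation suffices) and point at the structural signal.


Best approach: the geometric series formula — consecutive terms stand in a fixed index-free ratio — the geometric sum formula closes it.


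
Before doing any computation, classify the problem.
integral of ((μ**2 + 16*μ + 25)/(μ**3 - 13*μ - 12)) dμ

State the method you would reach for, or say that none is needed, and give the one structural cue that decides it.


Method: partial fractions — the denominator μ**3 - 13*μ - 12 factors, so the quotient decomposes into elementary partial fractions term by term.


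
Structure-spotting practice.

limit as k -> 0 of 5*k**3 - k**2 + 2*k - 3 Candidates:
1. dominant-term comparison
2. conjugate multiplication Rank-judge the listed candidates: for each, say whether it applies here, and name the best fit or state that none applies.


Best approach: no special technique — the function is continuous at 0; evaluation is itself the limit, no machinery required.
- dominant-term comparison: no ranking of term growth rates resolves the limit here.
- conjugate multiplication — multiplying by a conjugate would not remove any indeterminacy here.


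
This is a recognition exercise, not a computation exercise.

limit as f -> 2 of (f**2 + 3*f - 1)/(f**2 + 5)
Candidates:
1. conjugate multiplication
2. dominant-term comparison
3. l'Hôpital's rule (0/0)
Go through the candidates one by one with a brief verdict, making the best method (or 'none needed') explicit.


Technique: no special technique — no vanishing denominator and no indeterminate clash at the point — evaluation is immediate.
- conjugate multiplication — multiplying by a conjugate would not remove any indeterminacy here.
- dominant-term comparison: this limit is not decided by comparing leading-term growth at infinity.
- l'Hôpital's rule (0/0) — substituting the point gives a finite value outright — there is no indeterminate clash to repair.


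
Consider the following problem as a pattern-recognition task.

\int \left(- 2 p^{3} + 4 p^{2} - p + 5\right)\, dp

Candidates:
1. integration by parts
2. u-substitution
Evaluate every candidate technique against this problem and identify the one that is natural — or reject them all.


Method: no special technique — nothing composite, nothing rational, nothing trigonometric — each constant-multiple power of p integrates by the power rule alone.
- integration by parts — parts would only shuffle a directly integrable integrand.
- u-substitution: no substitution does more than relabel what direct integration already handles.


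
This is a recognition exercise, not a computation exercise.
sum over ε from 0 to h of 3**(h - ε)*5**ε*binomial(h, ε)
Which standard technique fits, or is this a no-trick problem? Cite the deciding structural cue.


Technique: the binomial theorem — terms weighting binomial(h, ε) against matched powers of 5 and 3 reassemble into (5 + 3)^h by the binomial theorem.


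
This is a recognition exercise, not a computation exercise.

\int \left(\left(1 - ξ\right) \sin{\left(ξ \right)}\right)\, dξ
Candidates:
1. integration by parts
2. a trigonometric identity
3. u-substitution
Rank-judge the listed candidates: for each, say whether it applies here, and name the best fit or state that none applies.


Verdict: integration by parts — a polynomial 1 - ξ against the kernel \sin{\left(ξ \right)} is the signature bounded-ladder case for integration by parts.
- integration by parts: applies; the problem has the shape this method handles.
- a trigonometric identity — no even trigonometric power and no product of distinct frequencies to rewrite.
- u-substitution — no subexpression of the integrand serves as a whole-integral substitution inner — individual terms may offer their own, but none carries its derivative as a factor of the full integrand; a working change of variable would have to be constructed from outside the expression.


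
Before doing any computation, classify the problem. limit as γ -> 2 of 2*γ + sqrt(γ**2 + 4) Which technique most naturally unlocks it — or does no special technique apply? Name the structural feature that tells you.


Diagnosis: no special technique — nothing blocks direct substitution at 2: plug in and finish.


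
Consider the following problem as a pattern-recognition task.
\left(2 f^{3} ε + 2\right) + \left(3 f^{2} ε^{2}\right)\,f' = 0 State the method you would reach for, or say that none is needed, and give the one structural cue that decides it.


Method: the exact-equation method — take the mixed partials of 2 f^{3} ε + 2 and 3 f^{2} ε^{2}: they are equal, which certifies an exact differential.


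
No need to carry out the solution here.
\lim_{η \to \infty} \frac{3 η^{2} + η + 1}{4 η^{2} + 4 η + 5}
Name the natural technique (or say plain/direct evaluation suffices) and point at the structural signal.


Technique: dominant-term comparison — at large η only the top-degree terms survive; compare the leading terms and the limit falls out. As a single quotient, the ∞/∞ shape would yield to repeated differentiation as well — the growth comparison gets there in one look.


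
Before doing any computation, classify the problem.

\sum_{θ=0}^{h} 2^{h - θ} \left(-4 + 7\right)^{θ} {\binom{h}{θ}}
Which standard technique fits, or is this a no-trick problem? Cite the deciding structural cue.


Best approach: the binomial theorem — binomial coefficients against complementary powers of (-4 + 7) and 2: recognize the binomial expansion and resum.


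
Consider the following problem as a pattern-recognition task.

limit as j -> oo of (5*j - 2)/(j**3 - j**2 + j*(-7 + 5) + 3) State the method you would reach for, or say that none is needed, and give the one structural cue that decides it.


Verdict: dominant-term comparison — divide by the highest power of j present: lower-order terms vanish and the dominant ratio remains. l'Hôpital's at-infinity variant applies to the expression viewed as a single quotient; the leading-term comparison is the direct route.


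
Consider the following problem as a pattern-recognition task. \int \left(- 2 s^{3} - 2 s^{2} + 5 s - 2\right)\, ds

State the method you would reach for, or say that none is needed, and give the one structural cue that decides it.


Diagnosis: no special technique — scan for structure and find none: constant multiples of powers of s, integrate directly.


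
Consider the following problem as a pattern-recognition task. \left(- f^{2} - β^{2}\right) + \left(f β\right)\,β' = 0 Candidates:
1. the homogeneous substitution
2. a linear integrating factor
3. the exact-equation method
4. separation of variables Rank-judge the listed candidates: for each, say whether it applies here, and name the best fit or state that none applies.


Verdict: the homogeneous substitution — the slope's numerator and denominator have matching total degree, so it depends only on β/f and the ratio substitution collapses it. A Bernoulli rewrite works here as the equation stands — the homogeneous substitution is the more immediate reading.
- the homogeneous substitution: applicable, and directly so.
- a linear integrating factor: a nonlinear term in the unknown puts this outside the integrating-factor template.
- the exact-equation method: the mixed-partials test fails on this split — it is not an exact differential as presented.
- separation of variables — no division isolates the independent variable from the unknown.


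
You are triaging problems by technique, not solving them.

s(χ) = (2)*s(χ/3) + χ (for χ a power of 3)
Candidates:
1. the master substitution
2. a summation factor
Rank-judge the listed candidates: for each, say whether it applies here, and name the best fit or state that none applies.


Diagnosis: the master substitution — treat m = log base 3 of χ as the new clock: one recursion step advances m by one while χ scales by 3.
- the master substitution — applicable, and directly so.
- a summation factor — the recursion divides its index rather than shifting it — there is no previous-term chain for a summation factor to telescope.


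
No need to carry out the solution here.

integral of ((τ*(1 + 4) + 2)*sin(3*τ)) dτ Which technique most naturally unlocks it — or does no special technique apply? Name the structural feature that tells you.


Method: integration by parts — differentiate (τ*(1 + 4) + 2), integrate sin(3*τ): each pass lowers the polynomial degree, so parts terminates.


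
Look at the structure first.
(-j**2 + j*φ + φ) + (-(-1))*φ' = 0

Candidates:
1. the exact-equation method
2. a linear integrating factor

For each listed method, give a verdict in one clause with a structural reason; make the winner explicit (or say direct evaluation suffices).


Verdict: a linear integrating factor — linear in the unknown with genuine forcing: multiply through by the exponential of the integrated coefficient and the left side closes into one derivative.
- the exact-equation method — the cross partial derivatives disagree, so no single potential exists.
- a linear integrating factor — a fit — the right tool for this form.


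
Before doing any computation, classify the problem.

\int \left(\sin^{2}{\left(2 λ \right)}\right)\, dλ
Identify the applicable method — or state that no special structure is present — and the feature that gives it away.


Technique: a trigonometric identity — \sin^{2}{\left(2 λ \right)} is the textbook power-reduction case — identities first, antiderivatives second.


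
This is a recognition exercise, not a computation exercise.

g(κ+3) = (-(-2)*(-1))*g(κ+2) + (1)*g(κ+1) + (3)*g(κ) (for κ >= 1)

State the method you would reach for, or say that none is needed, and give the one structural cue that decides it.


Best approach: the characteristic-root method — because shifting κ leaves the equation's coefficients unchanged, exponential trials reduce it to algebra.


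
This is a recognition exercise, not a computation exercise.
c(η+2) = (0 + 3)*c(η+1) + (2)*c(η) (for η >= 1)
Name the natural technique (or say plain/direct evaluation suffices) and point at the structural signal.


Best approach: the characteristic-root method — the recurrence treats every index alike (constant coefficients, no forcing) — precisely the regime where r^η trials close it.


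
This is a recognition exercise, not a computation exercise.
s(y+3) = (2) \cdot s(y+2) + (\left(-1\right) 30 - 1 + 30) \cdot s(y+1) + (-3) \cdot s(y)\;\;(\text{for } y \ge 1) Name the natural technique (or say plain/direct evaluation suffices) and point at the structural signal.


Diagnosis: the characteristic-root method — constant coefficients and linearity mean the ansatz r^y reduces it to solving the characteristic polynomial.


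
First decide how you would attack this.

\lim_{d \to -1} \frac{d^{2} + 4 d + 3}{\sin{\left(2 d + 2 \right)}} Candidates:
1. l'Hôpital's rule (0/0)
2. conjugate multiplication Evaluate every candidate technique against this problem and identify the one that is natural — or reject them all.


Best approach: l'Hôpital's rule (0/0) — the 0/0 form at -1 is the signature situation for l'Hôpital's rule. A local series expansion at the point resolves it as well; the rule is the packaged version of that step.
- l'Hôpital's rule (0/0) — applies; the problem has the shape this method handles.
- conjugate multiplication: there is no infinity-minus-infinity radical difference to rationalize.


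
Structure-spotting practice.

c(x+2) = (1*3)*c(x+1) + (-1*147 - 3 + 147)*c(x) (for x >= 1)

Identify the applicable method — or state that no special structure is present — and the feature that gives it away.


Diagnosis: the characteristic-root method — fixed numeric weights on consecutive terms and no forcing term added: the root method in its home territory.


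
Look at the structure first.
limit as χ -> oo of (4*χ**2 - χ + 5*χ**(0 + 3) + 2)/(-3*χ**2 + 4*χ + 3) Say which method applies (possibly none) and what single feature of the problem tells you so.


Diagnosis: dominant-term comparison — divide by the highest power of χ present: lower-order terms vanish and the dominant ratio remains. As a single quotient, the ∞/∞ shape would yield to repeated differentiation as well — the growth comparison gets there in one look.


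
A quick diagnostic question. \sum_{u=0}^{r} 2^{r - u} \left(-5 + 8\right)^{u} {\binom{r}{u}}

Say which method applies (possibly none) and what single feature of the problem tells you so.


Diagnosis: the binomial theorem — binomial coefficients against complementary powers of (-5 + 8) and 2: recognize the binomial expansion and resum.


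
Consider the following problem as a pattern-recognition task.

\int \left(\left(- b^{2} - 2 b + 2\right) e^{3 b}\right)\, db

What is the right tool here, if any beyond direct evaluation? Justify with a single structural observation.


Best approach: integration by parts — a polynomial factor - b^{2} - 2 b + 2 multiplies e^{3 b}; differentiating - b^{2} - 2 b + 2 lowers its degree while e^{3 b} integrates cleanly, so parts wins.


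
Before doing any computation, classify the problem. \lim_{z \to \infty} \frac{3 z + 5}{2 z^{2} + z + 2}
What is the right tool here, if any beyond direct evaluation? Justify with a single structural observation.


Technique: dominant-term comparison — divide by the highest power of z present: lower-order terms vanish and the dominant ratio remains. As a single quotient, the ∞/∞ shape would yield to repeated differentiation as well — the growth comparison gets there in one look.


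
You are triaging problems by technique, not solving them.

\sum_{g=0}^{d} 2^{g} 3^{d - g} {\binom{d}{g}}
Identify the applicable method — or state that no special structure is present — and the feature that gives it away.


Method: the binomial theorem — binomial coefficients against complementary powers of 2 and 3: recognize the binomial expansion and resum.


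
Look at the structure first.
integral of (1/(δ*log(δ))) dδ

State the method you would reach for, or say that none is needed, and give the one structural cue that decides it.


Method: u-substitution — collected, the integrand has one factor that is, up to a constant, the derivative of an inner expression the rest depends on — substitute for that inner expression.


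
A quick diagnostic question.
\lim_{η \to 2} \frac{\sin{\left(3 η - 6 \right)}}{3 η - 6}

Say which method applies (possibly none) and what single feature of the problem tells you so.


Method: l'Hôpital's rule (0/0) — substituting 2 gives 0 over 0; differentiate top and bottom once and re-evaluate. One could equally expand both pieces locally and compare leading terms; the rule does that in one stroke.


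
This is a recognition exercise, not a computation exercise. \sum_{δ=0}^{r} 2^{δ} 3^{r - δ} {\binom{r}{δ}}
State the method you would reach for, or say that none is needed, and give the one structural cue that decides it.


Best approach: the binomial theorem — binomial coefficients against complementary powers of 2 and 3: recognize the binomial expansion and resum.


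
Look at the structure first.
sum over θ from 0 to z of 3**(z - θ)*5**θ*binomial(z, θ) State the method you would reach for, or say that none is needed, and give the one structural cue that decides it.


Best approach: the binomial theorem — terms weighting binomial(z, θ) against matched powers of 5 and 3 reassemble into (5 + 3)^z by the binomial theorem.


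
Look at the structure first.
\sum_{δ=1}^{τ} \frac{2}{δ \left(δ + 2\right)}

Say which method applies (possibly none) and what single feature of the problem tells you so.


Best approach: telescoping — one partial-fraction pass turns \frac{2}{δ \left(δ + 2\right)} into a shifted difference, and shifted differences telescope.


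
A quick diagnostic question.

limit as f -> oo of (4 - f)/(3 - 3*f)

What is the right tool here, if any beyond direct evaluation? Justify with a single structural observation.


Verdict: dominant-term comparison — growth-rate triage: the leading powers of f decide the limit, everything else is noise. Differentiating the expression as a single quotient would eventually settle it as well; matching dominant growth settles it immediately.


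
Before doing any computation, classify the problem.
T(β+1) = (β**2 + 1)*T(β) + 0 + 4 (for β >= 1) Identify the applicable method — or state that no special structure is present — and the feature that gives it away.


Diagnosis: a summation factor — the coefficient β**2 + 1 drifts with the index, so no fixed root exists; normalizing by the cumulative product telescopes it.


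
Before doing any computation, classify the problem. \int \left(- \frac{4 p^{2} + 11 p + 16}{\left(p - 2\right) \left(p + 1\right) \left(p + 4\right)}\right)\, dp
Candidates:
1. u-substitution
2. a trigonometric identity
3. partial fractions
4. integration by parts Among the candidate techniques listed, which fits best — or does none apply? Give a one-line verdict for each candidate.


Best approach: partial fractions — the bottom factors while the top stays lower-degree — split into simple fractions and integrate piece by piece.
- u-substitution: no subexpression of the integrand serves as a whole-integral substitution inner — individual terms may offer their own, but none carries its derivative as a factor of the full integrand; a working change of variable would have to be constructed from outside the expression.
- a trigonometric identity: there is no trigonometric structure at all — the integrand carries no sine or cosine to rewrite.
- partial fractions: applicable, and directly so.
- integration by parts: the nonconstant-polynomial-times-standard-kernel pattern (an exp, sine, cosine, or logarithm partner) is absent.


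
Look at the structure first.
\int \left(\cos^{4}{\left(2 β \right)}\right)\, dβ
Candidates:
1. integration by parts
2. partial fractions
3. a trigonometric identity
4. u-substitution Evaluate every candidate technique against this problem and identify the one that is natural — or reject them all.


Technique: a trigonometric identity — the even exponent on \cos^{4}{\left(2 β \right)} signals one move: rewrite via cos of the doubled angle.
- integration by parts — not the fit here: there is no polynomial factor to ladder down — parts can still close the trigonometric product by recursion, though the identity rewrite is the direct route.
- partial fractions — the expression is not a ratio of polynomials that decomposes further.
- a trigonometric identity — applicable, and directly so.
- u-substitution — no subexpression of the integrand pairs with its own derivative as a factor — individual terms may offer their own substitutions, but any change of variable covering the whole integral would have to be constructed from outside the expression.
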